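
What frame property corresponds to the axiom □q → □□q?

This schema is the 4 axiom.
Its frame correspondent is transitivity — ∀x ∀y ∀z (Rxy ∧ Ryz → Rxz).

transitivity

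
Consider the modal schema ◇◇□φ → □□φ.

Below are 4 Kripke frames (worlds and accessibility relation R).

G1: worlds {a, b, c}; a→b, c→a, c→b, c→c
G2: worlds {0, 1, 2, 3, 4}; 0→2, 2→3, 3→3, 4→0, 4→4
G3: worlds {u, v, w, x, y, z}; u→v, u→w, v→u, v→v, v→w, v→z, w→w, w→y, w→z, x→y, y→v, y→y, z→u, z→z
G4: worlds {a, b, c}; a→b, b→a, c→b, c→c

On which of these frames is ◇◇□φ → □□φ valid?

Frame correspondent (Sahlqvist): ∀x ∀y ∀z ((xR²y ∧ xR²z) → ∃w (yRw ∧ z = w)) — i.e. a generalized confluence (Geach) condition.
G1: fails — cR²a, cR²a but no w with aRw and a=w.
G2: fails — 4R²0, 4R²0 but no w with 0Rw and 0=w.
G3: fails — uR²u, uR²u but no t with uRt and u=t.
G4: fails — aR²a, aR²a but no w with aRw and a=w.
Valid on no frame.

none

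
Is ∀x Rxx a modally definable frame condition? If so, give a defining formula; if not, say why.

Yes — defined by □p → p

Yes: it is reflexivity, defined by the T schema □p → p.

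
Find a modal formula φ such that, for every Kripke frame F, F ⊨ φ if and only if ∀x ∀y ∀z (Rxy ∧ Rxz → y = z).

◇r → □r

The condition is partial functionality. The CD schema ◇r → □r defines it.
Suppose ◇r→□r is valid. Take Rxy, Rxz and set V(r)={y}. Then ◇r at x, so □r at x, so r at z, i.e. z=y.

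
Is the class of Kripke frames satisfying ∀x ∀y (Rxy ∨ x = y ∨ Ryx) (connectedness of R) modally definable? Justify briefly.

No

If a class were modally definable it would be closed under disjoint unions (Goldblatt–Thomason).
Take 4 disjoint single-world reflexive frames: each is trivially connected, but their disjoint union has 4 worlds with no edge between distinct components, so it is not connected.
Hence connectedness of R is not modally definable.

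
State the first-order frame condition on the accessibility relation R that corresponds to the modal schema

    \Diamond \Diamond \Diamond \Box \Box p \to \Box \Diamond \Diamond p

This is a Sahlqvist (Geach-type) schema ◇^3□^2p → □^1◇^2p.
Minimal-valuation argument: fix x; take any y with xR^3y and any z with xR^1z. Set V(p) to the set of worlds R-reachable from y in exactly 2 steps. Then □^2p holds at y, so the antecedent holds at x; validity forces ◇^2p at z, giving a w with zR^2w and yR^2w.
First-order correspondent: \forall x \forall y \forall z ((x R^3 y \wedge xRz) \to \exists w (y R^2 w \wedge z R^2 w)).

\forall x \forall y \forall z ((x R^3 y \wedge xRz) \to \exists w (y R^2 w \wedge z R^2 w))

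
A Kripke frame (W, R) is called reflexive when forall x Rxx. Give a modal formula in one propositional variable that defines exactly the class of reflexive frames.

□p → p

This is reflexivity; the standard corresponding axiom is T: □p → p.
Suppose □p→p is valid. At any x set V(p)={w : Rxw}. Then □p holds at x, so p holds at x, i.e. Rxx.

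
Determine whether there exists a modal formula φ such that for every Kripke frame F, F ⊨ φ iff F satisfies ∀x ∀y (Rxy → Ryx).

Yes — defined by p → □◇p

This is a Sahlqvist condition; the B axiom p → □◇p defines it.
Suppose p→□◇p is valid. Take Rxy and set V(p)={x}. Then p at x, so □◇p at x, so ◇p at y, so some z with Ryz has p; z=x, i.e. Ryx.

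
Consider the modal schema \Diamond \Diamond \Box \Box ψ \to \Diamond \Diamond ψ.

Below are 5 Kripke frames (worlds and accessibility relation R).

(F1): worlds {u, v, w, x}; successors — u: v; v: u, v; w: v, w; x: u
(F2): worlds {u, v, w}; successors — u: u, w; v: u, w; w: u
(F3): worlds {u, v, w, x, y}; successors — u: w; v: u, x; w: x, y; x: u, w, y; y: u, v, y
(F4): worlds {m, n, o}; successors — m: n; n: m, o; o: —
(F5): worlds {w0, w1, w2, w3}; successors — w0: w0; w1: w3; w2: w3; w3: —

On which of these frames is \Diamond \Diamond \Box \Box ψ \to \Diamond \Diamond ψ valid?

(F1), (F2), (F3), (F5)

This is the axiom for a generalized confluence (Geach) condition; its first-order frame correspondent is \forall x \forall y (x R^2 y \to \exists w (y R^2 w \wedge x R^2 w)).
(F1): condition met.
(F2): condition met.
(F3): condition met.
(F4): fails — mR²o but no w with oR²w and mR²w.
(F5): condition met.
Valid on: (F1), (F2), (F3), (F5).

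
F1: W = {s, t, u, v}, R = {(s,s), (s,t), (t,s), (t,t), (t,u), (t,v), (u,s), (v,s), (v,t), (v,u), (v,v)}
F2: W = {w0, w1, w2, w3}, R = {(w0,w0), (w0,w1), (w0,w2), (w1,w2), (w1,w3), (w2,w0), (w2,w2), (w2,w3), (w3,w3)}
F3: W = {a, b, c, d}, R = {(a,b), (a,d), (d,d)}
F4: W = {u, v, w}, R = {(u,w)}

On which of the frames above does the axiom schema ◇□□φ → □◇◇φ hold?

The schema corresponds to a generalized confluence (Geach) condition: ∀x ∀y ∀z ((xRy ∧ xRz) → ∃w (yR²w ∧ zR²w)).
F1: holds.
F2: holds.
F3: fails — aRb, aRb but no w with bR²w and bR²w.
F4: fails — uRw, uRw but no t with wR²t and wR²t.

F1, F2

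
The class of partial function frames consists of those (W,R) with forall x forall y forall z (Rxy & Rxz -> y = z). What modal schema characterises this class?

◇r → □r

The condition is partial functionality. The CD schema ◇r → □r defines it.
Suppose ◇r→□r is valid. Take Rxy, Rxz and set V(r)={y}. Then ◇r at x, so □r at x, so r at z, i.e. z=y.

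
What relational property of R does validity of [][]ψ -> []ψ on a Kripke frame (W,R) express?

This schema is the C4 axiom.
It corresponds to density: forall x forall y (Rxy -> exists z (Rxz & Rzy)).

density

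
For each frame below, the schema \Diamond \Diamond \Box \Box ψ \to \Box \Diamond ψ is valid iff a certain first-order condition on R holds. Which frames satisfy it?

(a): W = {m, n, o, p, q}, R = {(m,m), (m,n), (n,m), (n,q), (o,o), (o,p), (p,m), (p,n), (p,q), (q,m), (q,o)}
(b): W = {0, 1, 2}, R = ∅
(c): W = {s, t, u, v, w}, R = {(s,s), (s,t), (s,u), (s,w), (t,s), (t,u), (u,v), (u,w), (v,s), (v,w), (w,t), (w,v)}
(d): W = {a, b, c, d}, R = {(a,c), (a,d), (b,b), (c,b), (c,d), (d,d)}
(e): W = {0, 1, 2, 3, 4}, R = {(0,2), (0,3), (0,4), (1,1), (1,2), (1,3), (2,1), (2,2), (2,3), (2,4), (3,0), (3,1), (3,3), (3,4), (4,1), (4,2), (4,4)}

(b), (e)

The schema corresponds to a generalized confluence (Geach) condition: \forall x \forall y \forall z ((x R^2 y \wedge xRz) \to \exists w (y R^2 w \wedge zRw)).
(a): fails — oR²m, oRo but no w with mR²w and oRw.
(b): ✓.
(c): fails — sR²w, sRw but no w* with wR²w* and wRw*.
(d): fails — aR²b, aRd but no w with bR²w and dRw.
(e): ✓.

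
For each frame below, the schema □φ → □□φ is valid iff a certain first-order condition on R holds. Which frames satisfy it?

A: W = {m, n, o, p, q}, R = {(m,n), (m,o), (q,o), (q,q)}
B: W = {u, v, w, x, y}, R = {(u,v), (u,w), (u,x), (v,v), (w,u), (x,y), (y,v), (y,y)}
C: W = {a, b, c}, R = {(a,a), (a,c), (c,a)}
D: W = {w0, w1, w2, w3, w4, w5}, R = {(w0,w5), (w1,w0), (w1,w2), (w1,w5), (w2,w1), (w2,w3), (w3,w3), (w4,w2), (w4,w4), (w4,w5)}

A

The schema corresponds to transitivity: ∀x ∀y ∀z (Rxy ∧ Ryz → Rxz).
A: holds.
B: fails — Rwu and Ruv but not Rwv.
C: fails — Rca and Rac but not Rcc.
D: fails — Rw1w2 and Rw2w1 but not Rw1w1.
Valid on: A.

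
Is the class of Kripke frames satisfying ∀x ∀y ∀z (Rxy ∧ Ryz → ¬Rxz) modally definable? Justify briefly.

If a class were modally definable it would be closed under surjective bounded morphisms (Goldblatt–Thomason).
The 7-cycle (worlds s,t,u,v,w,x,y with s→t→u→v→w→x→y→s) is intransitive. Mapping every world to a single reflexive point • is a surjective bounded morphism; the reflexive point is not intransitive (R••∧R•• but R••).
So the class is not modally definable.

No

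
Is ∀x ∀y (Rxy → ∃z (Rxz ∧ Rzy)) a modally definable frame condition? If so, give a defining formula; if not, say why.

The condition is density. A defining modal formula is □□r → □r.
Suppose □□r→□r is valid. Take Rxy and set V(r)={w : xR²w}. Then □□r at x, so □r at x, so r at y, i.e. ∃z(Rxz∧Rzy).

Yes, by □□r → □r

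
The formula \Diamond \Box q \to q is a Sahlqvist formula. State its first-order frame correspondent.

Symmetry

Equivalently (dual form): q → □◇q.
Suppose q→□◇q is valid. Take Rxy and set V(q)={x}. Then q at x, so □◇q at x, so ◇q at y, so some z with Ryz has q; z=x, i.e. Ryx.
Conversely, on a frame with symmetry the schema holds at every world under every valuation.
Frame condition: \forall x \forall y (Rxy \to Ryx).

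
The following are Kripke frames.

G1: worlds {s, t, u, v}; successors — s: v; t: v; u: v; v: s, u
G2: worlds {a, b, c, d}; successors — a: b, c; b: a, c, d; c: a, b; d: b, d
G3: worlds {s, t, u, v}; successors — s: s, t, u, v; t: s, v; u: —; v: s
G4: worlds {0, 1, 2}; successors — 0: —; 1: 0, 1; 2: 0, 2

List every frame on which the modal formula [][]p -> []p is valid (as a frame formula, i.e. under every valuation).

This is the axiom for density; its first-order frame correspondent is forall x forall y (Rxy -> exists z (Rxz & Rzy)).
G1: fails — Ruv but no z with Ruz and Rzv.
G2: holds.
G3: holds.
G4: holds.

G2, G3, G4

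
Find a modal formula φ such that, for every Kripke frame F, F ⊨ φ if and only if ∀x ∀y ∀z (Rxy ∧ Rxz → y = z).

◇p → □p

A defining formula is ◇p → □p (the CD axiom).
Suppose ◇p→□p is valid. Take Rxy, Rxz and set V(p)={y}. Then ◇p at x, so □p at x, so p at z, i.e. z=y.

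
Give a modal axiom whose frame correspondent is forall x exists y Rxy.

The condition is seriality. The D schema □ψ → ◇ψ defines it.

□ψ → ◇ψ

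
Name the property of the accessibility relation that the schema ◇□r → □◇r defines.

convergence

This schema is the .2 axiom.
It corresponds to convergence: ∀x ∀y ∀z (Rxy ∧ Rxz → ∃w (Ryw ∧ Rzw)).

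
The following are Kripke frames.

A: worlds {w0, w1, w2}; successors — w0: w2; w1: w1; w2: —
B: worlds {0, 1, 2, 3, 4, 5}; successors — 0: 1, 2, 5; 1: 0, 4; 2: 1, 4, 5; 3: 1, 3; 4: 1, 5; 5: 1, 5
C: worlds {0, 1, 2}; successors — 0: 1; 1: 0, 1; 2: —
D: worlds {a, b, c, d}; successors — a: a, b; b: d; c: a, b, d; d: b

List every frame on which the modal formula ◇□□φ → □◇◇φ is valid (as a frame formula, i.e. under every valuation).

The schema corresponds to a generalized confluence (Geach) condition: ∀x ∀y ∀z ((xRy ∧ xRz) → ∃w (yR²w ∧ zR²w)).
A: fails — w0Rw2, w0Rw2 but no w with w2R²w and w2R²w.
B: ✓.
C: ✓.
D: fails — cRb, cRd but no w with bR²w and dR²w.
Valid on: B, C.

B, C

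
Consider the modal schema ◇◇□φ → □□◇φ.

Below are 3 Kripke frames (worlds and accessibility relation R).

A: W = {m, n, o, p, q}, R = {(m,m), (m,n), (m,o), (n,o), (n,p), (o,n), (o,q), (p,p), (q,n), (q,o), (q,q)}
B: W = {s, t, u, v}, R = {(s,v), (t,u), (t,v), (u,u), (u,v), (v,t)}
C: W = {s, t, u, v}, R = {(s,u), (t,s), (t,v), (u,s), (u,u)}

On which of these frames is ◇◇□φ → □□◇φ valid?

The schema corresponds to a generalized confluence (Geach) condition: ∀x ∀y ∀z ((xR²y ∧ xR²z) → ∃w (yRw ∧ zRw)).
A: fails — mR²m, mR²p but no w with mRw and pRw.
B: fails — tR²t, tR²v but no w with tRw and vRw.
C: holds.

C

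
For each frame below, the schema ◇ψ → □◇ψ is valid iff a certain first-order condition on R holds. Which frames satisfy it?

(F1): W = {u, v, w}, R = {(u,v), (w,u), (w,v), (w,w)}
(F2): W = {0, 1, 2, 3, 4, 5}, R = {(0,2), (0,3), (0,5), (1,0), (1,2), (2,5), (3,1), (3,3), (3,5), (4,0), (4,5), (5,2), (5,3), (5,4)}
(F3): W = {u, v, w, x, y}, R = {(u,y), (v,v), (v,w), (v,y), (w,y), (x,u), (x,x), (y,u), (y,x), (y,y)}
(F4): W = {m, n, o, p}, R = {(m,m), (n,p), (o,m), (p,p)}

The schema corresponds to the Euclidean property: ∀x ∀y ∀z (Rxy ∧ Rxz → Ryz).
(F1): fails — Ruv and Ruv but not Rvv.
(F2): fails — R02 and R02 but not R22.
(F3): fails — Rvw and Rvv but not Rwv.
(F4): satisfies the condition.
Valid on: (F4).

(F4)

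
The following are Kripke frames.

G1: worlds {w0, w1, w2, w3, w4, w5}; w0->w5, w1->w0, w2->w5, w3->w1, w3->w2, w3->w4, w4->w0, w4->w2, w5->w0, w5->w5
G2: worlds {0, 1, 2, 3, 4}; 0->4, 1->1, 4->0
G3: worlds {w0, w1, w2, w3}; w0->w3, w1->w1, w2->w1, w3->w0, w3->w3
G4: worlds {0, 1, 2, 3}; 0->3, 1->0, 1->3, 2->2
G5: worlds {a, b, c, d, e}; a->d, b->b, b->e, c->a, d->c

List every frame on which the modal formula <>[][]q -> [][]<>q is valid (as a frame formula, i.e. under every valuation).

This is the axiom for a generalized confluence (Geach) condition; its first-order frame correspondent is forall x forall y forall z ((xRy & x R^2 z) -> exists w (y R^2 w & zRw)).
G1: satisfies the condition.
G2: satisfies the condition.
G3: satisfies the condition.
G4: fails — 1R0, 1R²3 but no w with 0R²w and 3Rw.
G5: fails — bRb, bR²e but no w with bR²w and eRw.
Valid on: G1, G2, G3.

G1, G2, G3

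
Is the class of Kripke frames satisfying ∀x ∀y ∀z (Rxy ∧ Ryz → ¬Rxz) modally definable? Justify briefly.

No — not modally definable

Modal frame validity is preserved under surjective bounded morphisms.
The 3-cycle (worlds w0,w1,w2 with w0→w1→w2→w0) is intransitive. Mapping every world to a single reflexive point • is a surjective bounded morphism; the reflexive point is not intransitive (R••∧R•• but R••).
So no modal formula (or set of formulas) defines exactly the intransitive frames.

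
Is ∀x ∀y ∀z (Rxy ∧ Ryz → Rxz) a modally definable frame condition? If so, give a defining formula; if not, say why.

Yes: it is transitivity, defined by the 4 schema □p → □□p.
Suppose □p→□□p is valid. Take Rxy, Ryz and set V(p)={w : Rxw}. Then □p at x, so □□p at x, so □p at y, so p at z, i.e. Rxz.

Yes — defined by □p → □□p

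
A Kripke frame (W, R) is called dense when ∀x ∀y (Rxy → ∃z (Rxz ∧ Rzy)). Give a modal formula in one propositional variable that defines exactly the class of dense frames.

□□ψ → □ψ

The condition is density. The C4 schema □□ψ → □ψ defines it.
Suppose □□ψ→□ψ is valid. Take Rxy and set V(ψ)={w : xR²w}. Then □□ψ at x, so □ψ at x, so ψ at y, i.e. ∃z(Rxz∧Rzy).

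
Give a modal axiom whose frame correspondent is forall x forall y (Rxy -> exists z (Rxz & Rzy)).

The condition is density. The C4 schema □□s → □s defines it.

□□s → □s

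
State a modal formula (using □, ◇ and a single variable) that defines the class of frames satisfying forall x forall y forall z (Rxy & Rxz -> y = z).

A defining formula is ◇p → □p (the CD axiom).
Suppose ◇p→□p is valid. Take Rxy, Rxz and set V(p)={y}. Then ◇p at x, so □p at x, so p at z, i.e. z=y.

◇p → □p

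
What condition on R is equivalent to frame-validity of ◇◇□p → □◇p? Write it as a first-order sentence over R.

This is a Sahlqvist (Geach-type) schema ◇^2□^1p → □^1◇^1p.
Minimal-valuation argument: fix x; take any y with xR^2y and any z with xR^1z. Set V(p) to the set of worlds R-reachable from y in exactly 1 step. Then □^1p holds at y, so the antecedent holds at x; validity forces ◇^1p at z, giving a w with zR^1w and yR^1w.
First-order correspondent: ∀x ∀y ∀z ((xR²y ∧ xRz) → ∃w (yRw ∧ zRw)).

∀x ∀y ∀z ((xR²y ∧ xRz) → ∃w (yRw ∧ zRw))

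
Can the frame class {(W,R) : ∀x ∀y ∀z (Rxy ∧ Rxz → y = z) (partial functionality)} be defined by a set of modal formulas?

Yes — defined by ◇r → □r

This is a Sahlqvist condition; the CD axiom ◇r → □r defines it.
Suppose ◇r→□r is valid. Take Rxy, Rxz and set V(r)={y}. Then ◇r at x, so □r at x, so r at z, i.e. z=y.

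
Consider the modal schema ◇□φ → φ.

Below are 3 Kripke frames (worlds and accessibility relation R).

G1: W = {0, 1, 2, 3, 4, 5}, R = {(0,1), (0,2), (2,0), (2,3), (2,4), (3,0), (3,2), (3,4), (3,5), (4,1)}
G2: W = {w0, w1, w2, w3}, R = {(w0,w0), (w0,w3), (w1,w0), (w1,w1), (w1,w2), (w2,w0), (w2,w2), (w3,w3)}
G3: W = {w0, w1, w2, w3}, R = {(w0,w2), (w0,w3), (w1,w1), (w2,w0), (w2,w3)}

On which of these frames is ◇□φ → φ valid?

none

Frame correspondent (Sahlqvist): ∀x ∀y (Rxy → Ryx) — i.e. symmetry.
G1: fails — R34 but not R43.
G2: fails — Rw1w0 but not Rw0w1.
G3: fails — Rw0w3 but not Rw3w0.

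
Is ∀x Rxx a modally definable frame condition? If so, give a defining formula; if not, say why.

Yes: it is reflexivity, defined by the T schema □q → q.
Suppose □q→q is valid. At any x set V(q)={w : Rxw}. Then □q holds at x, so q holds at x, i.e. Rxx.

Definable; □q → q defines it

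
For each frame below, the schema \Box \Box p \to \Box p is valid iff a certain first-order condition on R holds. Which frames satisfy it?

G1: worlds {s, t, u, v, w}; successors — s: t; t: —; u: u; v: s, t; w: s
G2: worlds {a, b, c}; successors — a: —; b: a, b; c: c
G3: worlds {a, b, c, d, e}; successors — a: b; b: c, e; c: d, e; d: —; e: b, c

G2

The schema corresponds to density: \forall x \forall y (Rxy \to \exists z (Rxz \wedge Rzy)).
G1: fails — Rvs but no z with Rvz and Rzs.
G2: ✓.
G3: fails — Rcd but no z with Rcz and Rzd.
Valid on: G2.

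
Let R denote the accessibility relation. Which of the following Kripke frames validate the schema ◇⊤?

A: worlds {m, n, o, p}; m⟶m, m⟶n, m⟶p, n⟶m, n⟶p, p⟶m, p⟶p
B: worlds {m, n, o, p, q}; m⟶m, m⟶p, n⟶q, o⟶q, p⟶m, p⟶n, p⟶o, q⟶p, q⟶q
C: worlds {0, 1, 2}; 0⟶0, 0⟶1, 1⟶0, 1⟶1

This is the axiom for seriality; its first-order frame correspondent is ∀x ∃y Rxy.
A: fails — world o has no successor.
B: condition met.
C: fails — world 2 has no successor.

B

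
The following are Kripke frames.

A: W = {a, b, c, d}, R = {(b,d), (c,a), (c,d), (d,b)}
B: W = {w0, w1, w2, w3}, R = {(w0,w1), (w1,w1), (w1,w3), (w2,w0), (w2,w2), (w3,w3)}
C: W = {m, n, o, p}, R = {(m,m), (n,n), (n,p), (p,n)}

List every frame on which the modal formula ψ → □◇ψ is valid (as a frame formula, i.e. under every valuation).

C

This is the axiom for symmetry; its first-order frame correspondent is ∀x ∀y (Rxy → Ryx).
A: fails — Rca but not Rac.
B: fails — Rw1w3 but not Rw3w1.
C: ✓.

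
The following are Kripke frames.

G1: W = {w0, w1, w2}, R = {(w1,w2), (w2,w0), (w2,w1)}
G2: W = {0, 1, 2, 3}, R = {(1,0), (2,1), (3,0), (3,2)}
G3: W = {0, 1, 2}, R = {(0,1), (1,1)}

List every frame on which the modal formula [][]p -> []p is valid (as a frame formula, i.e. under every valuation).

G3

The schema corresponds to density: forall x forall y (Rxy -> exists z (Rxz & Rzy)).
G1: fails — Rw1w2 but no z with Rw1z and Rzw2.
G2: fails — R10 but no z with R1z and Rz0.
G3: satisfies the condition.
Valid on: G3.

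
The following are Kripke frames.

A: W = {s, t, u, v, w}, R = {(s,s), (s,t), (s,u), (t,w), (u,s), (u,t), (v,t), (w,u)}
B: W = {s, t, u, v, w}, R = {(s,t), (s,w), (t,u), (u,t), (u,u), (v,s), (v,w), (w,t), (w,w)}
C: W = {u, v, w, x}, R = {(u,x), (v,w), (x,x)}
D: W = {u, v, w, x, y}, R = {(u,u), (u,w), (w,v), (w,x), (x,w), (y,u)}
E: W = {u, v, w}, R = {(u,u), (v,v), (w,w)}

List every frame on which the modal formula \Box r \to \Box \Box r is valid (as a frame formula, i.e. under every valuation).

C, E

This is the axiom for transitivity; its first-order frame correspondent is \forall x \forall y \forall z (Rxy \wedge Ryz \to Rxz).
A: fails — Rwu and Rut but not Rwt.
B: fails — Rwt and Rtu but not Rwu.
C: holds.
D: fails — Rxw and Rwx but not Rxx.
E: holds.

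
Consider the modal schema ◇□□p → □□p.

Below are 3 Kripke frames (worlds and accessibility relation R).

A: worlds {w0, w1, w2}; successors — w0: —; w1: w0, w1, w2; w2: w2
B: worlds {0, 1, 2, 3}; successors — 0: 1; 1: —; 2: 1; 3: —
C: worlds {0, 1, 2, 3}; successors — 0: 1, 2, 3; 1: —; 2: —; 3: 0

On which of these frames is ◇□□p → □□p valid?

B

The schema corresponds to a generalized confluence (Geach) condition: ∀x ∀y ∀z ((xRy ∧ xR²z) → ∃w (yR²w ∧ z = w)).
A: fails — w1Rw0, w1R²w0 but no w with w0R²w and w0=w.
B: condition met.
C: fails — 0R1, 0R²0 but no w with 1R²w and 0=w.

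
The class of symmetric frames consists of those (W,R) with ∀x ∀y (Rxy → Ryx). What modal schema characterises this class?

s → □◇s

This is symmetry; the standard corresponding axiom is B: s → □◇s.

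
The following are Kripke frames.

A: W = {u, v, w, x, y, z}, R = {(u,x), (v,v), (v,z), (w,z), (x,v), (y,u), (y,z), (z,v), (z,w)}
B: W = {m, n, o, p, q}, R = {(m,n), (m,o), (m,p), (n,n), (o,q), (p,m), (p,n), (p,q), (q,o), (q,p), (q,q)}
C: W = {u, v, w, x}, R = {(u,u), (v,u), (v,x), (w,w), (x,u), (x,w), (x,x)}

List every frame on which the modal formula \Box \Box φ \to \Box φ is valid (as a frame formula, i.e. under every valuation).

Frame correspondent (Sahlqvist): \forall x \forall y (Rxy \to \exists z (Rxz \wedge Rzy)) — i.e. density.
A: fails — Rzw but no t with Rzt and Rtw.
B: fails — Rpm but no z with Rpz and Rzm.
C: holds.
Valid on: C.

C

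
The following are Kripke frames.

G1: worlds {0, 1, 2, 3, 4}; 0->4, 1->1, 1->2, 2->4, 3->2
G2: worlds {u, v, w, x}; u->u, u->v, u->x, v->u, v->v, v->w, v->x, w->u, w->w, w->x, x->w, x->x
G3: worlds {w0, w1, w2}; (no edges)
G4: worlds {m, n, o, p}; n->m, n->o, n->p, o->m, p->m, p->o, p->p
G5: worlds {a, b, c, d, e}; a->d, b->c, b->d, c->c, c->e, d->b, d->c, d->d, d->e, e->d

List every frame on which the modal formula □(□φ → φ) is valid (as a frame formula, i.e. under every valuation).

Frame correspondent (Sahlqvist): ∀x ∀y (Rxy → Ryy) — i.e. shift-reflexivity.
G1: fails — R32 but not R22.
G2: holds.
G3: holds.
G4: fails — Rom but not Rmm.
G5: fails — Rce but not Ree.

G2, G3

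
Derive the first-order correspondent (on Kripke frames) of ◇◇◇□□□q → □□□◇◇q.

This is a Sahlqvist (Geach-type) schema ◇^3□^3q → □^3◇^2q.
Minimal-valuation argument: fix x; take any y with xR^3y and any z with xR^3z. Set V(q) to the set of worlds R-reachable from y in exactly 3 steps. Then □^3q holds at y, so the antecedent holds at x; validity forces ◇^2q at z, giving a w with zR^2w and yR^3w.
First-order correspondent: ∀x ∀y ∀z ((xR³y ∧ xR³z) → ∃w (yR³w ∧ zR²w)).

∀x ∀y ∀z ((xR³y ∧ xR³z) → ∃w (yR³w ∧ zR²w))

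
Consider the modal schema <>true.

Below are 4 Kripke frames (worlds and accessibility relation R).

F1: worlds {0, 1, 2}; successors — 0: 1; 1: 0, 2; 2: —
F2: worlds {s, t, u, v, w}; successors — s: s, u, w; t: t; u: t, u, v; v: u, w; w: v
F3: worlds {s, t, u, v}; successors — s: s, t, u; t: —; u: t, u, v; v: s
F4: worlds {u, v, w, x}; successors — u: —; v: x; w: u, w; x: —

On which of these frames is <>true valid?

Frame correspondent (Sahlqvist): forall x exists y Rxy — i.e. seriality.
F1: fails — world 2 has no successor.
F2: holds.
F3: fails — world t has no successor.
F4: fails — world u has no successor.

F2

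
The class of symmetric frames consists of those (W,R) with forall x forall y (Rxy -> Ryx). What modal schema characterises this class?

ψ → □◇ψ

The condition is symmetry. The B schema ψ → □◇ψ defines it.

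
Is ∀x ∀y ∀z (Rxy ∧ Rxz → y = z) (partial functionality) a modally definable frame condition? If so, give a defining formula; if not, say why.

Definable; ◇q → □q defines it

The condition is partial functionality. A defining modal formula is ◇q → □q.
Suppose ◇q→□q is valid. Take Rxy, Rxz and set V(q)={y}. Then ◇q at x, so □q at x, so q at z, i.e. z=y.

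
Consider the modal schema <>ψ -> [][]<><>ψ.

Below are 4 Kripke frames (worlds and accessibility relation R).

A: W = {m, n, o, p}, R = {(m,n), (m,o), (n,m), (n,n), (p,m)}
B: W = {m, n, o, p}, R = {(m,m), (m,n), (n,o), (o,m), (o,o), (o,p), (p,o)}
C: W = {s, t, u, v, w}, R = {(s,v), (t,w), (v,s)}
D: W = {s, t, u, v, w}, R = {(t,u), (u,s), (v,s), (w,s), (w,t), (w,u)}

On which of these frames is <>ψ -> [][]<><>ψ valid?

Frame correspondent (Sahlqvist): forall x forall y forall z ((xRy & x R^2 z) -> exists w (y = w & z R^2 w)) — i.e. a generalized confluence (Geach) condition.
A: fails — mRo, mR²m but no w with o=w and mR²w.
B: fails — mRn, mR²n but no w with n=w and nR²w.
C: fails — sRv, sR²s but no w* with v=w* and sR²w*.
D: fails — tRu, tR²s but no w* with u=w* and sR²w*.
Valid on no frame.

none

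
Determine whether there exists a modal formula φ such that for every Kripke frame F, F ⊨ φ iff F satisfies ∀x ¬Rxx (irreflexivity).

No — not modally definable

If a class were modally definable it would be closed under surjective bounded morphisms (Goldblatt–Thomason).
The 2-cycle (worlds 0,1 with 0→1→0) is irreflexive, and the map sending every world to a single reflexive point • is a surjective bounded morphism (forth: every edge maps to (•,•); back: every world has a successor). So any modal formula valid on the 2-cycle is also valid on the reflexive point, which is not irreflexive.
So the class is not modally definable.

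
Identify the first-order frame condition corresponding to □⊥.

□⊥ is valid iff no world has any successor (otherwise □⊥ fails at any world with one).
Conversely, on a frame with emptiness of R the schema holds at every world under every valuation.
Frame condition: ∀x ∀y ¬Rxy.

emptiness of R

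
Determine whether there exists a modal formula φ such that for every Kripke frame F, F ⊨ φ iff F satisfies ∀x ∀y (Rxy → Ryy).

Yes, by □(□r → r)

This is a Sahlqvist condition; the T□ axiom □(□r → r) defines it.
Suppose □(□r→r) is valid. Take Rxy and set V(r)={w : Ryw}. Then at y, □r holds; since □(□r→r) at x, □r→r at y, so r at y, i.e. Ryy.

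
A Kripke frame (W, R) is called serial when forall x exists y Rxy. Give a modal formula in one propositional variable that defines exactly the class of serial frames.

A defining formula is □r → ◇r (the D axiom).

□r → ◇r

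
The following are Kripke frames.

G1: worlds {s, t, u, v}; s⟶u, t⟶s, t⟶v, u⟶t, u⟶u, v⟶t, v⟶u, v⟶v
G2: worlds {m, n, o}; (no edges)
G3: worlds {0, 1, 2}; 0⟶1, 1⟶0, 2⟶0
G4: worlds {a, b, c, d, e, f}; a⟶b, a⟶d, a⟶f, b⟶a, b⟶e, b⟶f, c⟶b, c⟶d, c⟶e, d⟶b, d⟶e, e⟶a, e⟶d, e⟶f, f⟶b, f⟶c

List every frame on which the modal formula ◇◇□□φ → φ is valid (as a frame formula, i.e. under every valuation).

Frame correspondent (Sahlqvist): ∀x ∀y (xR²y → ∃w (yR²w ∧ x = w)) — i.e. a generalized confluence (Geach) condition.
G1: fails — sR²t but no w with tR²w and s=w.
G2: satisfies the condition.
G3: fails — 2R²1 but no w with 1R²w and 2=w.
G4: fails — aR²e but no w with eR²w and a=w.

G2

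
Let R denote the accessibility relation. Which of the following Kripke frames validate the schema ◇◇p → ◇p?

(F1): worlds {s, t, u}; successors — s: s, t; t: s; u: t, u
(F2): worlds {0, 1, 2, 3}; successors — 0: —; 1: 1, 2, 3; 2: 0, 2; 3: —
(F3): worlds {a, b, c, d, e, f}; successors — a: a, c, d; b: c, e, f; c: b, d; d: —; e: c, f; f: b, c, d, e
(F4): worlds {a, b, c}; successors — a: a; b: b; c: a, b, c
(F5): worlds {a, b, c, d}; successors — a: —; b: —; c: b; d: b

The schema corresponds to transitivity: ∀x ∀y ∀z (Rxy ∧ Ryz → Rxz).
(F1): fails — Rut and Rts but not Rus.
(F2): fails — R12 and R20 but not R10.
(F3): fails — Rbc and Rcd but not Rbd.
(F4): satisfies the condition.
(F5): satisfies the condition.
Valid on: (F4), (F5).

(F4), (F5)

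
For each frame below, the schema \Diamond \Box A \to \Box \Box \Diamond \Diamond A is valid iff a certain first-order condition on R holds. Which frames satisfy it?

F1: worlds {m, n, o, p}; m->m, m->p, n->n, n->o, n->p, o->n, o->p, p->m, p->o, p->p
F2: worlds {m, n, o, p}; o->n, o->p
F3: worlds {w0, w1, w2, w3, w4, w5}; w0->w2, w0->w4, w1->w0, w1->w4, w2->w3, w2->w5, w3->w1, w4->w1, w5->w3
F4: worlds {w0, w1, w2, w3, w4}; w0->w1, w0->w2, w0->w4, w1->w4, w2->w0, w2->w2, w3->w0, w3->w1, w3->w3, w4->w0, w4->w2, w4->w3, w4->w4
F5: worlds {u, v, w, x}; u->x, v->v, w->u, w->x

This is the axiom for a generalized confluence (Geach) condition; its first-order frame correspondent is \forall x \forall y \forall z ((xRy \wedge x R^2 z) \to \exists w (yRw \wedge z R^2 w)).
F1: satisfies the condition.
F2: satisfies the condition.
F3: fails — w0Rw2, w0R²w1 but no w with w2Rw and w1R²w.
F4: satisfies the condition.
F5: fails — wRu, wR²x but no t with uRt and xR²t.
Valid on: F1, F2, F4.

F1, F2, F4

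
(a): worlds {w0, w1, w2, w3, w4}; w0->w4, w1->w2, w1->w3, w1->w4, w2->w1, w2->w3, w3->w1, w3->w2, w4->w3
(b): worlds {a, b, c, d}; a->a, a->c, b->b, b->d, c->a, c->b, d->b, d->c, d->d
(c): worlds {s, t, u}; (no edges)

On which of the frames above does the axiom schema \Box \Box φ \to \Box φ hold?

(b), (c)

The schema corresponds to density: \forall x \forall y (Rxy \to \exists z (Rxz \wedge Rzy)).
(a): fails — Rw0w4 but no z with Rw0z and Rzw4.
(b): condition met.
(c): condition met.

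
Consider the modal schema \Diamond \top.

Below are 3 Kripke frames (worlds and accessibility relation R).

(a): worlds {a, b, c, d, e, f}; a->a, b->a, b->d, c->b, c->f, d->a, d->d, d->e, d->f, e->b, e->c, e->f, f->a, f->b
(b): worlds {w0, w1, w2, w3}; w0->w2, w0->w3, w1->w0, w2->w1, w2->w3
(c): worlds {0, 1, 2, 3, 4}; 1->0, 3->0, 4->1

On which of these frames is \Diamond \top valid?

(a)

Frame correspondent (Sahlqvist): \forall x \exists y Rxy — i.e. seriality.
(a): ✓.
(b): fails — world w3 has no successor.
(c): fails — world 0 has no successor.
Valid on: (a).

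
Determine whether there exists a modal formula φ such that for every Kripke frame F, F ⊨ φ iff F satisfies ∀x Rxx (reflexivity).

Yes: it is reflexivity, defined by the T schema □q → q.
Suppose □q→q is valid. At any x set V(q)={w : Rxw}. Then □q holds at x, so q holds at x, i.e. Rxx.

Yes, by □q → q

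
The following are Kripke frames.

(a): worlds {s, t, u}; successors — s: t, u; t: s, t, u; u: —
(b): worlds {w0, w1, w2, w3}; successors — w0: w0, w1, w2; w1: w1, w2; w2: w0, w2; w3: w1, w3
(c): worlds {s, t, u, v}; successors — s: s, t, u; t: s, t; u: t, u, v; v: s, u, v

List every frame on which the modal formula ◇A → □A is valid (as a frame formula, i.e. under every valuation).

none

The schema corresponds to partial functionality: ∀x ∀y ∀z (Rxy ∧ Rxz → y = z).
(a): fails — s sees both t and u.
(b): fails — w0 sees both w0 and w1.
(c): fails — s sees both s and t.
Valid on no frame.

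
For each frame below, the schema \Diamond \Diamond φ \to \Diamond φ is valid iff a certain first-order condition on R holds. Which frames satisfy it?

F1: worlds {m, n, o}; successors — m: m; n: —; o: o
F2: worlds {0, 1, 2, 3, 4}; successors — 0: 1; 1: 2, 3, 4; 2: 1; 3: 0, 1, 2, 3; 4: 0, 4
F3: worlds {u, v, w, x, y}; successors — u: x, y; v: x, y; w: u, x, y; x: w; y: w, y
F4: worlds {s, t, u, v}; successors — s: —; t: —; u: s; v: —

F1, F4

This is the axiom for transitivity; its first-order frame correspondent is \forall x \forall y \forall z (Rxy \wedge Ryz \to Rxz).
F1: ✓.
F2: fails — R31 and R14 but not R34.
F3: fails — Rxw and Rwu but not Rxu.
F4: ✓.
Valid on: F1, F4.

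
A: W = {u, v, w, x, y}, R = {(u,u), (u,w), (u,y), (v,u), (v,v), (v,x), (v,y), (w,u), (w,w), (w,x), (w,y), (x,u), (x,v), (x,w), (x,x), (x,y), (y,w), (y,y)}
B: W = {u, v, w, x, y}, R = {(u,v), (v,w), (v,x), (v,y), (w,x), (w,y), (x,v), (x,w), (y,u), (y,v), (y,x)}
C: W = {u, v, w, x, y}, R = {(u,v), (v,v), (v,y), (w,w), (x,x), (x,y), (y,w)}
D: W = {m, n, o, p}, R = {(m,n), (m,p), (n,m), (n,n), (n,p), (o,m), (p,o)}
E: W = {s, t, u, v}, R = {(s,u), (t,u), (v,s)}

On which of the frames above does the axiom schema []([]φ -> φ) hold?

The schema corresponds to shift-reflexivity: forall x forall y (Rxy -> Ryy).
A: condition met.
B: fails — Ruv but not Rvv.
C: fails — Rvy but not Ryy.
D: fails — Rom but not Rmm.
E: fails — Rsu but not Ruu.

A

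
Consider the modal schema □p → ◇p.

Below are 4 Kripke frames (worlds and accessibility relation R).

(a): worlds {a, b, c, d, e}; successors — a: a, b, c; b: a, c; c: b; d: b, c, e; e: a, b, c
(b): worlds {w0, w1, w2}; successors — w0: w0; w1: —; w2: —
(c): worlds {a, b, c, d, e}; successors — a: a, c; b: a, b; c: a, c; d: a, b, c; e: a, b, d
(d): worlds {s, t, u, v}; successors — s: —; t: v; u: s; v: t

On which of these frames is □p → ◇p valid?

Frame correspondent (Sahlqvist): ∀x ∃y Rxy — i.e. seriality.
(a): ✓.
(b): fails — world w1 has no successor.
(c): ✓.
(d): fails — world s has no successor.

(a), (c)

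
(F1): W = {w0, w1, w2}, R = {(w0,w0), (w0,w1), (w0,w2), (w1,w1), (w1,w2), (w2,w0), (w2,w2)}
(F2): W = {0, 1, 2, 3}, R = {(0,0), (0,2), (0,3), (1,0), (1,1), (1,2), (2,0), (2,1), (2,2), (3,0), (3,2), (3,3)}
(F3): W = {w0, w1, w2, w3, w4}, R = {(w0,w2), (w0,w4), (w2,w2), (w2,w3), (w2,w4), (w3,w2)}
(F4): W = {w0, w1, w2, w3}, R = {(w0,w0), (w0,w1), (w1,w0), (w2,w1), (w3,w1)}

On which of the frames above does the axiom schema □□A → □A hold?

(F1), (F2), (F3)

The schema corresponds to density: ∀x ∀y (Rxy → ∃z (Rxz ∧ Rzy)).
(F1): holds.
(F2): holds.
(F3): holds.
(F4): fails — Rw3w1 but no z with Rw3z and Rzw1.
Valid on: (F1), (F2), (F3).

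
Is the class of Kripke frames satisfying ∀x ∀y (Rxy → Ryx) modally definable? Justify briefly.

Definable; p → □◇p defines it

This is a Sahlqvist condition; the B axiom p → □◇p defines it.
Suppose p→□◇p is valid. Take Rxy and set V(p)={x}. Then p at x, so □◇p at x, so ◇p at y, so some z with Ryz has p; z=x, i.e. Ryx.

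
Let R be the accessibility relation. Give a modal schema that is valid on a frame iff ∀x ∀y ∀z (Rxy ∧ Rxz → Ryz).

A defining formula is ◇r → □◇r (the 5 axiom).

◇r → □◇r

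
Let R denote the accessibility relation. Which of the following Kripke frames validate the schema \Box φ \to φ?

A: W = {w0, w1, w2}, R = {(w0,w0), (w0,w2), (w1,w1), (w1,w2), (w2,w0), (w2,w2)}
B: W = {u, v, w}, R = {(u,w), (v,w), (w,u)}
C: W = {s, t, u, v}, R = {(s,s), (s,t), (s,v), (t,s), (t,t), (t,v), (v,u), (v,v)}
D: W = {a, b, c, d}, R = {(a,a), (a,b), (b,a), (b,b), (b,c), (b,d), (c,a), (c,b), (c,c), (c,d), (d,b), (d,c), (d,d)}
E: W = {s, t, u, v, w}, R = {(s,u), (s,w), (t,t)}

Frame correspondent (Sahlqvist): \forall x Rxx — i.e. reflexivity.
A: ✓.
B: fails — world u does not see itself.
C: fails — world u does not see itself.
D: ✓.
E: fails — world s does not see itself.

A, D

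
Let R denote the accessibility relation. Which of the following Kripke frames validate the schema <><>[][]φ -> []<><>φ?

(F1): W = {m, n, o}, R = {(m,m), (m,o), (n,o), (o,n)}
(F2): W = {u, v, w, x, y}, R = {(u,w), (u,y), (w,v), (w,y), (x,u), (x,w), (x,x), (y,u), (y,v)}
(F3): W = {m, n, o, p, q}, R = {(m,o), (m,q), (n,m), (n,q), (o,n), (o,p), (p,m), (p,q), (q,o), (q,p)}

none

The schema corresponds to a generalized confluence (Geach) condition: forall x forall y forall z ((x R^2 y & xRz) -> exists w (y R^2 w & z R^2 w)).
(F1): fails — mR²n, mRo but no w with nR²w and oR²w.
(F2): fails — uR²v, uRw but no t with vR²t and wR²t.
(F3): fails — nR²o, nRm but no w with oR²w and mR²w.
Valid on no frame.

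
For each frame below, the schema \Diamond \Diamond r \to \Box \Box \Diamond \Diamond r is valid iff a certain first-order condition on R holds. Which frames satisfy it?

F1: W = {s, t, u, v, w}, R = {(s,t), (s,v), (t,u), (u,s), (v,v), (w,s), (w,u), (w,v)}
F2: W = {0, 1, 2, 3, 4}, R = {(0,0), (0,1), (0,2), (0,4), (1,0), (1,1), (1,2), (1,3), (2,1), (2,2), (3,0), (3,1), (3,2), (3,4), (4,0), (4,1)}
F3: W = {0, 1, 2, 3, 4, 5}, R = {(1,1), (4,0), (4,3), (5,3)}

The schema corresponds to a generalized confluence (Geach) condition: \forall x \forall y \forall z ((x R^2 y \wedge x R^2 z) \to \exists w (y = w \wedge z R^2 w)).
F1: fails — sR²u, sR²u but no w* with u=w* and uR²w*.
F2: fails — 0R²4, 0R²2 but no w with 4=w and 2R²w.
F3: satisfies the condition.

F3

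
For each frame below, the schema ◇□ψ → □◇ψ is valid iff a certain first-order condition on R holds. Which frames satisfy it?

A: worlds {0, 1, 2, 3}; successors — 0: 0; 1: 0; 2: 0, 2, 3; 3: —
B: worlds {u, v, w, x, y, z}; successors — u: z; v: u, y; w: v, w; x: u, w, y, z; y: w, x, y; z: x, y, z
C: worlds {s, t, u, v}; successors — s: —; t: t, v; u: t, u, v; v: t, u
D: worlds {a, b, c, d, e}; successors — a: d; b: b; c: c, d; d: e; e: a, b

C

Frame correspondent (Sahlqvist): ∀x ∀y ∀z (Rxy ∧ Rxz → ∃w (Ryw ∧ Rzw)) — i.e. convergence.
A: fails — R23 and R23 but 3 and 3 have no common successor.
B: fails — Rvu and Rvy but u and y have no common successor.
C: holds.
D: fails — Rcc and Rcd but c and d have no common successor.
Valid on: C.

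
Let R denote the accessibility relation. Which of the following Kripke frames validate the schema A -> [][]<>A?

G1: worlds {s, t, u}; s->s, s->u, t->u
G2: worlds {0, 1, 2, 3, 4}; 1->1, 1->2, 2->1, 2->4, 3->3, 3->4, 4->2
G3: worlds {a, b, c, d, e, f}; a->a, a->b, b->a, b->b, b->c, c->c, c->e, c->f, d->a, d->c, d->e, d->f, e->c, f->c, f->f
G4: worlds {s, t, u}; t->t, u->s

This is the axiom for a generalized confluence (Geach) condition; its first-order frame correspondent is forall x forall z (x R^2 z -> exists w (x = w & zRw)).
G1: fails — sR²u but no w with s=w and uRw.
G2: fails — 1R²4 but no w with 1=w and 4Rw.
G3: fails — aR²c but no w with a=w and cRw.
G4: satisfies the condition.

G4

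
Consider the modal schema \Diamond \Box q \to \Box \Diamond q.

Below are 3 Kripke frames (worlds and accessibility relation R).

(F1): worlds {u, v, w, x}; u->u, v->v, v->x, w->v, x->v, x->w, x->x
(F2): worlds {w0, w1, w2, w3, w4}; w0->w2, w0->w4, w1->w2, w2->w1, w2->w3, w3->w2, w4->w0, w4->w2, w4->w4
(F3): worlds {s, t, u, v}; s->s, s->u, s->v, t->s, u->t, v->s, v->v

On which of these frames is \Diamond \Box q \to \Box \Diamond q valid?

The schema corresponds to convergence: \forall x \forall y \forall z (Rxy \wedge Rxz \to \exists w (Ryw \wedge Rzw)).
(F1): satisfies the condition.
(F2): fails — Rw0w4 and Rw0w2 but w4 and w2 have no common successor.
(F3): fails — Rsv and Rsu but v and u have no common successor.
Valid on: (F1).

(F1)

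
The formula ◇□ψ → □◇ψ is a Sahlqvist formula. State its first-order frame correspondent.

convergence: ∀x ∀y ∀z (Rxy ∧ Rxz → ∃w (Ryw ∧ Rzw))

Suppose ◇□ψ→□◇ψ is valid. Take Rxy, Rxz and set V(ψ)={w : Ryw}. Then □ψ at y so ◇□ψ at x, so □◇ψ at x, so ◇ψ at z, giving w with Rzw and Ryw.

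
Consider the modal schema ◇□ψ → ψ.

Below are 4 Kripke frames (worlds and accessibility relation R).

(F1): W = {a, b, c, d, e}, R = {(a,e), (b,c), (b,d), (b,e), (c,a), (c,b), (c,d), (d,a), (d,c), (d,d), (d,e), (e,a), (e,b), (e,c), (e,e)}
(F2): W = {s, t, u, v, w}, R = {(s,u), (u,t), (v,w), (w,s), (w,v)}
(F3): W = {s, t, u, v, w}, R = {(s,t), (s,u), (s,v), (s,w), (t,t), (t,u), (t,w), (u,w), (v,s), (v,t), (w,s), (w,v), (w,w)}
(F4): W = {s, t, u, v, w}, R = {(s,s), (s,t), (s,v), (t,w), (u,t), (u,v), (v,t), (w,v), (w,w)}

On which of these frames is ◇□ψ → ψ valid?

The schema corresponds to symmetry: ∀x ∀y (Rxy → Ryx).
(F1): fails — Rec but not Rce.
(F2): fails — Rut but not Rtu.
(F3): fails — Ruw but not Rwu.
(F4): fails — Ruv but not Rvu.
Valid on no frame.

none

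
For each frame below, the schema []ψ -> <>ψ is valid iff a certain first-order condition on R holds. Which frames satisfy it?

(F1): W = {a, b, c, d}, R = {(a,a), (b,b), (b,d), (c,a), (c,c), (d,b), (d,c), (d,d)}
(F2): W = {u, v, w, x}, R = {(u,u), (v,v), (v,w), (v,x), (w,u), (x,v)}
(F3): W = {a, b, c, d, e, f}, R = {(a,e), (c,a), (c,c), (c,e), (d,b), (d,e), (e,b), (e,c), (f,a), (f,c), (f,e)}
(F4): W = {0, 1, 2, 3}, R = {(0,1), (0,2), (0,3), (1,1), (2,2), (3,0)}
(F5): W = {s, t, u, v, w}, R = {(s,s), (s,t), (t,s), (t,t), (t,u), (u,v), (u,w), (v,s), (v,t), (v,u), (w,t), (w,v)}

(F1), (F2), (F4), (F5)

The schema corresponds to seriality: forall x exists y Rxy.
(F1): holds.
(F2): holds.
(F3): fails — world b has no successor.
(F4): holds.
(F5): holds.
Valid on: (F1), (F2), (F4), (F5).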